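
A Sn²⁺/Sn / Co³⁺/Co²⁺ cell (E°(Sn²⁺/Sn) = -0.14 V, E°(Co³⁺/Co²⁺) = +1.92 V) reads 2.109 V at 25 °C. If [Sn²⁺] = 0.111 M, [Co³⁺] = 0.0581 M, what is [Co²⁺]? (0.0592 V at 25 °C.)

0.026 M

From the Nernst equation, log Q = n(E° − E)/0.0592 = 2(2.06 − 2.109)/0.0592 = -1.655, so Q = 0.0221.
With Q = [Sn²⁺]·[Co²⁺]^2/[Co³⁺]^2 and the known concentrations, [Co²⁺]^2 in the numerator gives [Co²⁺] = 0.026 M.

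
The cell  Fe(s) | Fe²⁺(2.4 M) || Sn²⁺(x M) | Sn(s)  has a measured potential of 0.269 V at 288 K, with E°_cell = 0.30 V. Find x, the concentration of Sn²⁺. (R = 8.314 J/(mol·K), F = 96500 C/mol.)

0.2 M

From the Nernst equation, ln Q = nF(E° − E)/RT = 2×96500×(0.30 − 0.269)/(8.314×288) = 2.499, so Q = 12.2.
With Q = [Fe²⁺]/[Sn²⁺] and the known concentrations, [Sn²⁺] in the denominator gives [Sn²⁺] = 0.2 M.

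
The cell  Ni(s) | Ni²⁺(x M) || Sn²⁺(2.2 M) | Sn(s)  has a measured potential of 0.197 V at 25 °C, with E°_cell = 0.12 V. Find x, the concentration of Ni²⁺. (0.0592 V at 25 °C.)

0.0055 M

From the Nernst equation, log Q = n(E° − E)/0.0592 = 2(0.12 − 0.197)/0.0592 = -2.601, so Q = 0.00250.
With Q = [Ni²⁺]/[Sn²⁺] and the known concentrations, [Ni²⁺] in the numerator gives [Ni²⁺] = 0.0055 M.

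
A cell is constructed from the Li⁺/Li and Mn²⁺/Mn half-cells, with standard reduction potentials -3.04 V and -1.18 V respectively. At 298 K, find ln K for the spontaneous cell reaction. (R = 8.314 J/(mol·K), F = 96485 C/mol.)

ln K = 144.9

E°_cell = -1.18 − (-3.04) = 1.86 V, with n = 2 electrons transferred.
At equilibrium E = 0, so the Nernst equation gives ln K = nFE°/RT = (2)(96485)(1.86)/((8.314)(298)) = 144.87.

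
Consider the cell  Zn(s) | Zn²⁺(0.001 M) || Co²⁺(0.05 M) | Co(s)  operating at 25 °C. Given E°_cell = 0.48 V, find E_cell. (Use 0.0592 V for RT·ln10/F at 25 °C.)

Balancing electrons gives n = 2; the reaction quotient is Q = [Zn²⁺]/[Co²⁺] = 0.0200.
At 25 °C, E = E° − (0.0592/n) log Q = 0.48 − (0.0592/2)(-1.699) = 0.480 + 0.050 = 0.530 V.

0.530 V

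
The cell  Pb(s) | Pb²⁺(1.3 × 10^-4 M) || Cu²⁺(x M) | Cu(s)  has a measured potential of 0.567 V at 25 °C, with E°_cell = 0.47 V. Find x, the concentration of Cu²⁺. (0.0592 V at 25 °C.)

0.25 M

From the Nernst equation, log Q = n(E° − E)/0.0592 = 2(0.47 − 0.567)/0.0592 = -3.277, so Q = 5.28 × 10^-4.
With Q = [Pb²⁺]/[Cu²⁺] and the known concentrations, [Cu²⁺] in the denominator gives [Cu²⁺] = 0.25 M.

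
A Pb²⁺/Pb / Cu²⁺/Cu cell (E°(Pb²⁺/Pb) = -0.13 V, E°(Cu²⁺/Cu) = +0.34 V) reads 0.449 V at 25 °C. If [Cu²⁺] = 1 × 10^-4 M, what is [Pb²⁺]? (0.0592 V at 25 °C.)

5.1 × 10^-4 M

From the Nernst equation, log Q = n(E° − E)/0.0592 = 2(0.47 − 0.449)/0.0592 = 0.709, so Q = 5.12.
With Q = [Pb²⁺]/[Cu²⁺] and the known concentrations, [Pb²⁺] in the numerator gives [Pb²⁺] = 5.1 × 10^-4 M.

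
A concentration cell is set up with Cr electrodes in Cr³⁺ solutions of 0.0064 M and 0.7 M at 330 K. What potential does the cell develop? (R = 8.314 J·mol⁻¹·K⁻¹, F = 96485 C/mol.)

0.045 V

Both half-cells are Cr³⁺/Cr, so E°_cell = 0. The concentrated side is the cathode; the cell reaction moves Cr³⁺ from high to low concentration with n = 3.
Q = [Cr³⁺]_dilute/[Cr³⁺]_conc = 0.0064/0.7 = 0.00914.
E = 0 − (RT/nF) ln Q = −((8.314×330)/(3×96485))(-4.695) = 0.0445 V.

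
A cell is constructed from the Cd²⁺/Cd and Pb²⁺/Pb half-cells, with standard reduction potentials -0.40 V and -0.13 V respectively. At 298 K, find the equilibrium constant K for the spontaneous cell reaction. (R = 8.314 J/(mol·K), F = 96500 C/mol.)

1.4 × 10^9

E°_cell = -0.13 − (-0.40) = 0.27 V, with n = 2 electrons transferred.
At equilibrium E = 0, so the Nernst equation gives ln K = nFE°/RT = (2)(96500)(0.27)/((8.314)(298)) = 21.03.
K = e^21.03 = 1.4 × 10^9.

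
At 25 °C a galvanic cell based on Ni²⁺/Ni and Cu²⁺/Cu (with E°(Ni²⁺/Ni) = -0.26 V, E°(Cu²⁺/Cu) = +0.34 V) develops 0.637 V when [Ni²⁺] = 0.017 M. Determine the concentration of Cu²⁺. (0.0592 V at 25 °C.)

0.3 M

From the Nernst equation, log Q = n(E° − E)/0.0592 = 2(0.60 − 0.637)/0.0592 = -1.250, so Q = 0.0562.
With Q = [Ni²⁺]/[Cu²⁺] and the known concentrations, [Cu²⁺] in the denominator gives [Cu²⁺] = 0.3 M.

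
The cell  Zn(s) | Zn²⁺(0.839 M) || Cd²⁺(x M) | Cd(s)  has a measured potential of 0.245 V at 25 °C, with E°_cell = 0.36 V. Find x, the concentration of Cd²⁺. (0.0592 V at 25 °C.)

From the Nernst equation, log Q = n(E° − E)/0.0592 = 2(0.36 − 0.245)/0.0592 = 3.885, so Q = 7680.
With Q = [Zn²⁺]/[Cd²⁺] and the known concentrations, [Cd²⁺] in the denominator gives [Cd²⁺] = 1.1 × 10^-4 M.

1.1 × 10^-4 M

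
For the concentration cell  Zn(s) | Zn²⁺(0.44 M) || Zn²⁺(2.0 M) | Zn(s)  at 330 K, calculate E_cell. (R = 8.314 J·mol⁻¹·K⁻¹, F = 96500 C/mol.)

Both half-cells are Zn²⁺/Zn, so E°_cell = 0. The concentrated side is the cathode; the cell reaction moves Zn²⁺ from high to low concentration with n = 2.
Q = [Zn²⁺]_dilute/[Zn²⁺]_conc = 0.44/2.0 = 0.220.
E = 0 − (RT/nF) ln Q = −((8.314×330)/(2×96500))(-1.514) = 0.0215 V.

0.022 V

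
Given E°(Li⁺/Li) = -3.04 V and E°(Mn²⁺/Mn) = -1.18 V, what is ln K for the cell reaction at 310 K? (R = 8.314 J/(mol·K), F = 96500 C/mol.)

E°_cell = -1.18 − (-3.04) = 1.86 V, with n = 2 electrons transferred.
At equilibrium E = 0, so the Nernst equation gives ln K = nFE°/RT = (2)(96500)(1.86)/((8.314)(310)) = 139.28.

ln K = 139.3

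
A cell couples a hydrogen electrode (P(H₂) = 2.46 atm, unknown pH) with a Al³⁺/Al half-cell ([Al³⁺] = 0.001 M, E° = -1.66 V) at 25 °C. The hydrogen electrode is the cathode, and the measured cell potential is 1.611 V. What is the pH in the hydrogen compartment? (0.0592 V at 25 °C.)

E°_cell = 1.66 V and n = 6.
log Q = n(E° − E)/0.0592 = 6×(1.66 − 1.611)/0.0592 = 4.966.
With Q = [Al³⁺]^2·P(H₂)^3 / [H⁺]^6, solving for [H⁺] gives log[H⁺] = -1.632, so pH = 1.63.

pH = 1.63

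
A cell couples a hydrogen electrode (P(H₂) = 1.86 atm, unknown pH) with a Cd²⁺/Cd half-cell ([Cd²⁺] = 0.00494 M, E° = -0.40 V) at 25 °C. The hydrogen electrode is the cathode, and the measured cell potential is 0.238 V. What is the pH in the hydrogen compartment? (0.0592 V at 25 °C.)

E°_cell = 0.40 V and n = 2.
log Q = n(E° − E)/0.0592 = 2×(0.40 − 0.238)/0.0592 = 5.473.
With Q = [Cd²⁺]·P(H₂) / [H⁺]^2, solving for [H⁺] gives log[H⁺] = -3.755, so pH = 3.75.

pH = 3.75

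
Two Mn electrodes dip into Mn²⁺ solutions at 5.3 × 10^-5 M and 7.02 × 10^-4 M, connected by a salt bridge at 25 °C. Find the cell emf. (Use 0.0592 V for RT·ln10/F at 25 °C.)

Both half-cells are Mn²⁺/Mn, so E°_cell = 0. The concentrated side is the cathode; the cell reaction moves Mn²⁺ from high to low concentration with n = 2.
Q = [Mn²⁺]_dilute/[Mn²⁺]_conc = 5.3 × 10^-5/7.02 × 10^-4 = 0.0755.
E = 0 − (0.0592/2) log Q = −(0.0592/2)(-1.122) = 0.0332 V.

0.033 V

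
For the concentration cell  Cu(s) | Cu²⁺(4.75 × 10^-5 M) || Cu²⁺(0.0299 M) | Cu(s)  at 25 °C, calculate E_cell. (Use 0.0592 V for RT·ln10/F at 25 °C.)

0.083 V

Both half-cells are Cu²⁺/Cu, so E°_cell = 0. The concentrated side is the cathode; the cell reaction moves Cu²⁺ from high to low concentration with n = 2.
Q = [Cu²⁺]_dilute/[Cu²⁺]_conc = 4.75 × 10^-5/0.0299 = 0.00159.
E = 0 − (0.0592/2) log Q = −(0.0592/2)(-2.799) = 0.0829 V.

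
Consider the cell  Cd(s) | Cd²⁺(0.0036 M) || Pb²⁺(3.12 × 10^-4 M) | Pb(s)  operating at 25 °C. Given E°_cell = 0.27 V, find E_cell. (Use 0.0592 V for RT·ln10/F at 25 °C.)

Balancing electrons gives n = 2; the reaction quotient is Q = [Cd²⁺]/[Pb²⁺] = 11.5.
At 25 °C, E = E° − (0.0592/n) log Q = 0.27 − (0.0592/2)(1.062) = 0.270 − 0.031 = 0.239 V.

0.239 V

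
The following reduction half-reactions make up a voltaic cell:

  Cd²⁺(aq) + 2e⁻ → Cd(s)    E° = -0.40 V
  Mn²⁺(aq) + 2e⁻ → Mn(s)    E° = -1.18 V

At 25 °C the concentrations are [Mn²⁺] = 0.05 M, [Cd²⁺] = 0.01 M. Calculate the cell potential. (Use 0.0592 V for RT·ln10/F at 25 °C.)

0.759 V

The Cd²⁺/Cd couple has the higher reduction potential and acts as the cathode, so E°_cell = -0.40 − (-1.18) = 0.78 V.
Balancing electrons gives n = 2; the reaction quotient is Q = [Mn²⁺]/[Cd²⁺] = 5.00.
At 25 °C, E = E° − (0.0592/n) log Q = 0.78 − (0.0592/2)(0.699) = 0.780 − 0.021 = 0.759 V.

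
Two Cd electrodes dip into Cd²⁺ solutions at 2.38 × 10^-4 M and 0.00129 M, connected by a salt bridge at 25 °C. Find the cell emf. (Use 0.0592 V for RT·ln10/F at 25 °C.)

Both half-cells are Cd²⁺/Cd, so E°_cell = 0. The concentrated side is the cathode; the cell reaction moves Cd²⁺ from high to low concentration with n = 2.
Q = [Cd²⁺]_dilute/[Cd²⁺]_conc = 2.38 × 10^-4/0.00129 = 0.184.
E = 0 − (0.0592/2) log Q = −(0.0592/2)(-0.734) = 0.0217 V.

0.022 V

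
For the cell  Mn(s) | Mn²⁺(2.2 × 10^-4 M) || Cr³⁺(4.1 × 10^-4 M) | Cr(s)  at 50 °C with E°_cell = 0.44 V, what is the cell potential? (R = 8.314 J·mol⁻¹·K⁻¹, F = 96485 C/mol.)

Balancing electrons gives n = 6; the reaction quotient is Q = [Mn²⁺]^3/[Cr³⁺]^2 = 6.33 × 10^-5.
E = E° − (RT/nF) ln Q = 0.44 − (8.314×323)/(6×96485) × (-9.667) = 0.440 + 0.045 = 0.485 V.

0.485 V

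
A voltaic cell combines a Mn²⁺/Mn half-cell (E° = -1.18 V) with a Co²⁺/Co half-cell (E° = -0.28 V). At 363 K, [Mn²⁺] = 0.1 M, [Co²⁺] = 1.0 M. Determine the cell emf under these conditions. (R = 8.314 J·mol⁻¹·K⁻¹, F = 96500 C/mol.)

0.936 V

The Co²⁺/Co couple has the higher reduction potential and acts as the cathode, so E°_cell = -0.28 − (-1.18) = 0.90 V.
Balancing electrons gives n = 2; the reaction quotient is Q = [Mn²⁺]/[Co²⁺] = 0.100.
E = E° − (RT/nF) ln Q = 0.90 − (8.314×363)/(2×96500) × (-2.303) = 0.900 + 0.036 = 0.936 V.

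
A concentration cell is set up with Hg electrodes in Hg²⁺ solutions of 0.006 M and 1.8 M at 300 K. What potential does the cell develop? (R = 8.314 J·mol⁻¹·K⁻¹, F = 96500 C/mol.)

Both half-cells are Hg²⁺/Hg, so E°_cell = 0. The concentrated side is the cathode; the cell reaction moves Hg²⁺ from high to low concentration with n = 2.
Q = [Hg²⁺]_dilute/[Hg²⁺]_conc = 0.006/1.8 = 0.00333.
E = 0 − (RT/nF) ln Q = −((8.314×300)/(2×96500))(-5.704) = 0.0737 V.

0.074 V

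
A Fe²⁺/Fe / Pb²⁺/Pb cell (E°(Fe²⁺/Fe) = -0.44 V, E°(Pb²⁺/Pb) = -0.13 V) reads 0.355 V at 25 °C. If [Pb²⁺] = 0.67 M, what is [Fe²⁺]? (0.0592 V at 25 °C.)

From the Nernst equation, log Q = n(E° − E)/0.0592 = 2(0.31 − 0.355)/0.0592 = -1.520, so Q = 0.0302.
With Q = [Fe²⁺]/[Pb²⁺] and the known concentrations, [Fe²⁺] in the numerator gives [Fe²⁺] = 0.02 M.

0.02 M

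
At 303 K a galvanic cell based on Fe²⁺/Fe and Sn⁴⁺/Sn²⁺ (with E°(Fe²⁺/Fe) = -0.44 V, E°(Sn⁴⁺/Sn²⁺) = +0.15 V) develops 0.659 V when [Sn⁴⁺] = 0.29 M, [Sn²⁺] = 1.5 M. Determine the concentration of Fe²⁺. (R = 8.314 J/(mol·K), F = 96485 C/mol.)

From the Nernst equation, ln Q = nF(E° − E)/RT = 2×96485×(0.59 − 0.659)/(8.314×303) = -5.286, so Q = 0.00506.
With Q = [Fe²⁺]·[Sn²⁺]/[Sn⁴⁺] and the known concentrations, [Fe²⁺] in the numerator gives [Fe²⁺] = 9.8 × 10^-4 M.

9.8 × 10^-4 M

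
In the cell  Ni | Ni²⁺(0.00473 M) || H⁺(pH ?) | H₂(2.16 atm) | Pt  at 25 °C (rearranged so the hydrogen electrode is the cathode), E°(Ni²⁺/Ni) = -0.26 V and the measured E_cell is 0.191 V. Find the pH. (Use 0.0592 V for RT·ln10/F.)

pH = 2.16

E°_cell = 0.26 V and n = 2.
log Q = n(E° − E)/0.0592 = 2×(0.26 − 0.191)/0.0592 = 2.331.
With Q = [Ni²⁺]·P(H₂) / [H⁺]^2, solving for [H⁺] gives log[H⁺] = -2.161, so pH = 2.16.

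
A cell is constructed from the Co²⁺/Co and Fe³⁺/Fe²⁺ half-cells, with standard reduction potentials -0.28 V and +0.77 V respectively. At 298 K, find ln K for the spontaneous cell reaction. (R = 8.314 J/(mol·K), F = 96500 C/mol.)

ln K = 81.8

E°_cell = +0.77 − (-0.28) = 1.05 V, with n = 2 electrons transferred.
At equilibrium E = 0, so the Nernst equation gives ln K = nFE°/RT = (2)(96500)(1.05)/((8.314)(298)) = 81.79.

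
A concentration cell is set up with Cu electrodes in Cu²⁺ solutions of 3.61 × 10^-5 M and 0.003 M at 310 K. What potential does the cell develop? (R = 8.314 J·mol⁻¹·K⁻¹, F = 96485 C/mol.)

Both half-cells are Cu²⁺/Cu, so E°_cell = 0. The concentrated side is the cathode; the cell reaction moves Cu²⁺ from high to low concentration with n = 2.
Q = [Cu²⁺]_dilute/[Cu²⁺]_conc = 3.61 × 10^-5/0.003 = 0.0120.
E = 0 − (RT/nF) ln Q = −((8.314×310)/(2×96485))(-4.420) = 0.0590 V.

0.059 V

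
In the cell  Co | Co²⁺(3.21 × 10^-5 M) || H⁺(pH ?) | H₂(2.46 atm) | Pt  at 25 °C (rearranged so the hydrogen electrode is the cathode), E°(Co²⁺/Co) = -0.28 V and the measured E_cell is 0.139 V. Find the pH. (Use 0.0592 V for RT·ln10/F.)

pH = 4.43

E°_cell = 0.28 V and n = 2.
log Q = n(E° − E)/0.0592 = 2×(0.28 − 0.139)/0.0592 = 4.764.
With Q = [Co²⁺]·P(H₂) / [H⁺]^2, solving for [H⁺] gives log[H⁺] = -4.433, so pH = 4.43.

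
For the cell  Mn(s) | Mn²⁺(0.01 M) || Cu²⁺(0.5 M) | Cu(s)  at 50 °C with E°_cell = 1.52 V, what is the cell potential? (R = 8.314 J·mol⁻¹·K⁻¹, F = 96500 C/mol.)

1.57 V

Balancing electrons gives n = 2; the reaction quotient is Q = [Mn²⁺]/[Cu²⁺] = 0.0200.
E = E° − (RT/nF) ln Q = 1.52 − (8.314×323)/(2×96500) × (-3.912) = 1.520 + 0.054 = 1.574 V.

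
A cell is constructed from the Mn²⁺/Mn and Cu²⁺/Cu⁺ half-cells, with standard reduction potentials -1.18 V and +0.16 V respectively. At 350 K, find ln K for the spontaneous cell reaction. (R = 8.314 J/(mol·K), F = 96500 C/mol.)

ln K = 88.9

E°_cell = +0.16 − (-1.18) = 1.34 V, with n = 2 electrons transferred.
At equilibrium E = 0, so the Nernst equation gives ln K = nFE°/RT = (2)(96500)(1.34)/((8.314)(350)) = 88.88.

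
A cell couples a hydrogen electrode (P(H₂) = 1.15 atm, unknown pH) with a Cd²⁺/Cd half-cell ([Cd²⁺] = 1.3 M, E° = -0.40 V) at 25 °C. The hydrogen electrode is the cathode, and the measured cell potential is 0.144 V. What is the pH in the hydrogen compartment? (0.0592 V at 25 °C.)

E°_cell = 0.40 V and n = 2.
log Q = n(E° − E)/0.0592 = 2×(0.40 − 0.144)/0.0592 = 8.649.
With Q = [Cd²⁺]·P(H₂) / [H⁺]^2, solving for [H⁺] gives log[H⁺] = -4.237, so pH = 4.24.

pH = 4.24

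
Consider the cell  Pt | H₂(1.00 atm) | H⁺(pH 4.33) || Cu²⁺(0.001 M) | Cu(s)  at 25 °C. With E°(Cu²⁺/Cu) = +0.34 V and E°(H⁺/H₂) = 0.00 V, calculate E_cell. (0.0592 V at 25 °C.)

The Cu²⁺/Cu couple is the cathode, so E°_cell = 0.34 V; n = 2.
[H⁺] = 10^(−4.33) = 4.7 × 10^-5 M, and Q = [H⁺]^2 / ([Cu²⁺]·P(H₂)) = 2.19 × 10^-6.
E = E° − (0.0592/2) log Q = 0.34 − (0.0592/2)(-5.660) = 0.508 V.

0.51 V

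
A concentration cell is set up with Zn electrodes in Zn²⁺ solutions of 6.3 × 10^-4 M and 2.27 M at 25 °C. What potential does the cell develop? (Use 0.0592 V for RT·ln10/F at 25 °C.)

0.11 V

Both half-cells are Zn²⁺/Zn, so E°_cell = 0. The concentrated side is the cathode; the cell reaction moves Zn²⁺ from high to low concentration with n = 2.
Q = [Zn²⁺]_dilute/[Zn²⁺]_conc = 6.3 × 10^-4/2.27 = 2.78 × 10^-4.
E = 0 − (0.0592/2) log Q = −(0.0592/2)(-3.557) = 0.1053 V.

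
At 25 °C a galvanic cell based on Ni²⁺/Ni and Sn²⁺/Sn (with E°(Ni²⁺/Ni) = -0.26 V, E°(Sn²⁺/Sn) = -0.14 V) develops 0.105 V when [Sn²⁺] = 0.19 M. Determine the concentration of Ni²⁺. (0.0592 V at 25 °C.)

From the Nernst equation, log Q = n(E° − E)/0.0592 = 2(0.12 − 0.105)/0.0592 = 0.507, so Q = 3.21.
With Q = [Ni²⁺]/[Sn²⁺] and the known concentrations, [Ni²⁺] in the numerator gives [Ni²⁺] = 0.61 M.

0.61 M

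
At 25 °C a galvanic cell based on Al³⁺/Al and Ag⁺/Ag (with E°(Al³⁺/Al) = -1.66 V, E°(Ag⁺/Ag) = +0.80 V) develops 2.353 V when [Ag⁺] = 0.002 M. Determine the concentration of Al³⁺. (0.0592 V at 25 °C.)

From the Nernst equation, log Q = n(E° − E)/0.0592 = 3(2.46 − 2.353)/0.0592 = 5.422, so Q = 2.64 × 10^5.
With Q = [Al³⁺]/[Ag⁺]^3 and the known concentrations, [Al³⁺] in the numerator gives [Al³⁺] = 0.0021 M.

0.0021 M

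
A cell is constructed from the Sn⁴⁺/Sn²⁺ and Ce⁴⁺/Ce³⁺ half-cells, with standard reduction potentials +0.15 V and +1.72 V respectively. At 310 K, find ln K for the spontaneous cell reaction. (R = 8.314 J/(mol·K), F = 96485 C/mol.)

E°_cell = +1.72 − (+0.15) = 1.57 V, with n = 2 electrons transferred.
At equilibrium E = 0, so the Nernst equation gives ln K = nFE°/RT = (2)(96485)(1.57)/((8.314)(310)) = 117.55.

ln K = 117.5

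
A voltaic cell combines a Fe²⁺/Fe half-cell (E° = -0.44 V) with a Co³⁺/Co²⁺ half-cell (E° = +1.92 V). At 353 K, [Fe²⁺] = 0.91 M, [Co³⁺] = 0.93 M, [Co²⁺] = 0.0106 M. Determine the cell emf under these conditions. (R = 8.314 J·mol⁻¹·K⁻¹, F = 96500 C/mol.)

The Co³⁺/Co²⁺ couple has the higher reduction potential and acts as the cathode, so E°_cell = +1.92 − (-0.44) = 2.36 V.
Balancing electrons gives n = 2; the reaction quotient is Q = [Fe²⁺]·[Co²⁺]^2/[Co³⁺]^2 = 1.18 × 10^-4.
E = E° − (RT/nF) ln Q = 2.36 − (8.314×353)/(2×96500) × (-9.043) = 2.360 + 0.138 = 2.498 V.

2.50 V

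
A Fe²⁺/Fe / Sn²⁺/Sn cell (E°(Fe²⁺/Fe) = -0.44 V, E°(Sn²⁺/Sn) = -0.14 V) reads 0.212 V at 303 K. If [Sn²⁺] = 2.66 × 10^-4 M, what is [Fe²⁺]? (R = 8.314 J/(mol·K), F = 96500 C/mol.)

From the Nernst equation, ln Q = nF(E° − E)/RT = 2×96500×(0.30 − 0.212)/(8.314×303) = 6.742, so Q = 847.
With Q = [Fe²⁺]/[Sn²⁺] and the known concentrations, [Fe²⁺] in the numerator gives [Fe²⁺] = 0.23 M.

0.23 M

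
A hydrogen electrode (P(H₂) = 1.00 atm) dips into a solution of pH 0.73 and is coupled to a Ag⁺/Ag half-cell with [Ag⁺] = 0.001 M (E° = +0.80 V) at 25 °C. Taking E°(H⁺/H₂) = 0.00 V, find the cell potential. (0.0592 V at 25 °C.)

The Ag⁺/Ag couple is the cathode, so E°_cell = 0.80 V; n = 2.
[H⁺] = 10^(−0.73) = 0.19 M, and Q = [H⁺]^2 / ([Ag⁺]^2·P(H₂)) = 3.47 × 10^4.
E = E° − (0.0592/2) log Q = 0.80 − (0.0592/2)(4.540) = 0.666 V.

0.67 V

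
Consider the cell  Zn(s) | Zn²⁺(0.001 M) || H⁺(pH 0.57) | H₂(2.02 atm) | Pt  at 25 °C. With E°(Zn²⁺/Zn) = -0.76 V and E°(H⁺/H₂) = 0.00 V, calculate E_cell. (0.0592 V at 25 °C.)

The hydrogen couple is the cathode, so E°_cell = 0.76 V; n = 2.
[H⁺] = 10^(−0.57) = 0.27 M, and Q = [Zn²⁺]·P(H₂) / [H⁺]^2 = 0.0279.
E = E° − (0.0592/2) log Q = 0.76 − (0.0592/2)(-1.555) = 0.806 V.

0.81 V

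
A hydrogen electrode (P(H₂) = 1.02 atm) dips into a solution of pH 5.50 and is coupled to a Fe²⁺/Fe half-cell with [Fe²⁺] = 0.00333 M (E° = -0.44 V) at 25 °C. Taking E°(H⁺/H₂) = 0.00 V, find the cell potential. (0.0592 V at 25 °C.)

The hydrogen couple is the cathode, so E°_cell = 0.44 V; n = 2.
[H⁺] = 10^(−5.50) = 3.2 × 10^-6 M, and Q = [Fe²⁺]·P(H₂) / [H⁺]^2 = 3.4 × 10^8.
E = E° − (0.0592/2) log Q = 0.44 − (0.0592/2)(8.531) = 0.187 V.

0.19 V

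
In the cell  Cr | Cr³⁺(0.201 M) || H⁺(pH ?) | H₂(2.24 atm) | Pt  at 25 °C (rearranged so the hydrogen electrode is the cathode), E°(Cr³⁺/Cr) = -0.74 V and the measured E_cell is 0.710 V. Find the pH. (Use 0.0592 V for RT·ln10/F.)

pH = 0.56

E°_cell = 0.74 V and n = 6.
log Q = n(E° − E)/0.0592 = 6×(0.74 − 0.710)/0.0592 = 3.041.
With Q = [Cr³⁺]^2·P(H₂)^3 / [H⁺]^6, solving for [H⁺] gives log[H⁺] = -0.564, so pH = 0.56.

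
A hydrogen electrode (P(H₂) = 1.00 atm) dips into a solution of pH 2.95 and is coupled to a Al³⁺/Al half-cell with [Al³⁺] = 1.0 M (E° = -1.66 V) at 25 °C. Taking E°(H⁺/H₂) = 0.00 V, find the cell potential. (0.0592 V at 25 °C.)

1.49 V

The hydrogen couple is the cathode, so E°_cell = 1.66 V; n = 6.
[H⁺] = 10^(−2.95) = 0.0011 M, and Q = [Al³⁺]^2·P(H₂)^3 / [H⁺]^6 = 5.01 × 10^17.
E = E° − (0.0592/6) log Q = 1.66 − (0.0592/6)(17.700) = 1.485 V.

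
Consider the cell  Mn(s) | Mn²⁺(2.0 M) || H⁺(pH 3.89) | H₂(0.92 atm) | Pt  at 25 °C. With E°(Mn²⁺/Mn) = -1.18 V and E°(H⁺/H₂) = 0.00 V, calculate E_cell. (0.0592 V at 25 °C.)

The hydrogen couple is the cathode, so E°_cell = 1.18 V; n = 2.
[H⁺] = 10^(−3.89) = 1.3 × 10^-4 M, and Q = [Mn²⁺]·P(H₂) / [H⁺]^2 = 1.11 × 10^8.
E = E° − (0.0592/2) log Q = 1.18 − (0.0592/2)(8.045) = 0.942 V.

0.94 V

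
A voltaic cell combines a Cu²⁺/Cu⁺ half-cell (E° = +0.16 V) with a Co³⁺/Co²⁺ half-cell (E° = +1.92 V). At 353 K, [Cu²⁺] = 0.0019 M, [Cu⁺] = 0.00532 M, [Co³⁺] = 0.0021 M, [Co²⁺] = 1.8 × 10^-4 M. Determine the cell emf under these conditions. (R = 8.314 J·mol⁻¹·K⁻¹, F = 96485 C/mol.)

1.87 V

The Co³⁺/Co²⁺ couple has the higher reduction potential and acts as the cathode, so E°_cell = +1.92 − (+0.16) = 1.76 V.
Balancing electrons gives n = 1; the reaction quotient is Q = [Cu²⁺]·[Co²⁺]/([Cu⁺]·[Co³⁺]) = 0.0306.
E = E° − (RT/nF) ln Q = 1.76 − (8.314×353)/(1×96485) × (-3.486) = 1.760 + 0.106 = 1.866 V.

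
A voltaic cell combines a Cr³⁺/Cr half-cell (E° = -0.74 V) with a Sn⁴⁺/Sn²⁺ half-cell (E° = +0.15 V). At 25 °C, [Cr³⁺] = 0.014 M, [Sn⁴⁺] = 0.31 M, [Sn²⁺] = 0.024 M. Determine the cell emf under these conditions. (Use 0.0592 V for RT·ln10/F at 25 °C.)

The Sn⁴⁺/Sn²⁺ couple has the higher reduction potential and acts as the cathode, so E°_cell = +0.15 − (-0.74) = 0.89 V.
Balancing electrons gives n = 6; the reaction quotient is Q = [Cr³⁺]^2·[Sn²⁺]^3/[Sn⁴⁺]^3 = 9.1 × 10^-8.
At 25 °C, E = E° − (0.0592/n) log Q = 0.89 − (0.0592/6)(-7.041) = 0.890 + 0.069 = 0.959 V.

0.959 V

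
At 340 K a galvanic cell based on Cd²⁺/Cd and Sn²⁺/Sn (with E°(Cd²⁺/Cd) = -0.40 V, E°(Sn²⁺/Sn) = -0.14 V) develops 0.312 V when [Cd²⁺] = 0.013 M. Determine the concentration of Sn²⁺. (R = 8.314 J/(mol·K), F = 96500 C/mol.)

0.45 M

From the Nernst equation, ln Q = nF(E° − E)/RT = 2×96500×(0.26 − 0.312)/(8.314×340) = -3.550, so Q = 0.0287.
With Q = [Cd²⁺]/[Sn²⁺] and the known concentrations, [Sn²⁺] in the denominator gives [Sn²⁺] = 0.45 M.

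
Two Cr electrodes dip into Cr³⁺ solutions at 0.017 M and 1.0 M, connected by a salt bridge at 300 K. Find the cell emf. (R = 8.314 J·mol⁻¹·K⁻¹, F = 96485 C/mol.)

Both half-cells are Cr³⁺/Cr, so E°_cell = 0. The concentrated side is the cathode; the cell reaction moves Cr³⁺ from high to low concentration with n = 3.
Q = [Cr³⁺]_dilute/[Cr³⁺]_conc = 0.017/1.0 = 0.0170.
E = 0 − (RT/nF) ln Q = −((8.314×300)/(3×96485))(-4.075) = 0.0351 V.

0.035 V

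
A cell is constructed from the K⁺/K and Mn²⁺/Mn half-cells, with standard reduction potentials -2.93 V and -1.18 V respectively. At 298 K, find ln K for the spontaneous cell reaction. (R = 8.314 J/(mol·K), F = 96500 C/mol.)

E°_cell = -1.18 − (-2.93) = 1.75 V, with n = 2 electrons transferred.
At equilibrium E = 0, so the Nernst equation gives ln K = nFE°/RT = (2)(96500)(1.75)/((8.314)(298)) = 136.32.

ln K = 136.3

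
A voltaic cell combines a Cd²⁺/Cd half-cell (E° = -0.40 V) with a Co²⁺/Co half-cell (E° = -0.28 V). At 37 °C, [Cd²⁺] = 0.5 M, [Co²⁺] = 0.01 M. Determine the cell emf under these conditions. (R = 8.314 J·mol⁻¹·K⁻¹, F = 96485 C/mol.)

The Co²⁺/Co couple has the higher reduction potential and acts as the cathode, so E°_cell = -0.28 − (-0.40) = 0.12 V.
Balancing electrons gives n = 2; the reaction quotient is Q = [Cd²⁺]/[Co²⁺] = 50.0.
E = E° − (RT/nF) ln Q = 0.12 − (8.314×310)/(2×96485) × (3.912) = 0.120 − 0.052 = 0.068 V.

0.068 V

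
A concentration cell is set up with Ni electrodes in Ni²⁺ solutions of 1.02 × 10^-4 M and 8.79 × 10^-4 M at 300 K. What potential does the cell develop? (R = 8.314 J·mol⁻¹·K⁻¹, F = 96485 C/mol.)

Both half-cells are Ni²⁺/Ni, so E°_cell = 0. The concentrated side is the cathode; the cell reaction moves Ni²⁺ from high to low concentration with n = 2.
Q = [Ni²⁺]_dilute/[Ni²⁺]_conc = 1.02 × 10^-4/8.79 × 10^-4 = 0.116.
E = 0 − (RT/nF) ln Q = −((8.314×300)/(2×96485))(-2.154) = 0.0278 V.

0.028 V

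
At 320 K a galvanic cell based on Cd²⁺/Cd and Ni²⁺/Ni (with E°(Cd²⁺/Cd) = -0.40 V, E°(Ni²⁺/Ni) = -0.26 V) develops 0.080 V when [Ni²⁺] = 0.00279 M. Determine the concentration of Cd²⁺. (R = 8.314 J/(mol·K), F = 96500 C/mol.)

0.22 M

From the Nernst equation, ln Q = nF(E° − E)/RT = 2×96500×(0.14 − 0.080)/(8.314×320) = 4.353, so Q = 77.7.
With Q = [Cd²⁺]/[Ni²⁺] and the known concentrations, [Cd²⁺] in the numerator gives [Cd²⁺] = 0.22 M.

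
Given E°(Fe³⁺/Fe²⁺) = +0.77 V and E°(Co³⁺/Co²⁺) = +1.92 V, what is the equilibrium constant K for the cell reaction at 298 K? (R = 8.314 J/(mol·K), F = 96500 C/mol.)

2.8 × 10^19

E°_cell = +1.92 − (+0.77) = 1.15 V, with n = 1 electron transferred.
At equilibrium E = 0, so the Nernst equation gives ln K = nFE°/RT = (1)(96500)(1.15)/((8.314)(298)) = 44.79.
K = e^44.79 = 2.8 × 10^19.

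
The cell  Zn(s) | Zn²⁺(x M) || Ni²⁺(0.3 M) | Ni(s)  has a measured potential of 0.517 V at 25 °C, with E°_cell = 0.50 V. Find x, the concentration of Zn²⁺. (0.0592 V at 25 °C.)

From the Nernst equation, log Q = n(E° − E)/0.0592 = 2(0.50 − 0.517)/0.0592 = -0.574, so Q = 0.266.
With Q = [Zn²⁺]/[Ni²⁺] and the known concentrations, [Zn²⁺] in the numerator gives [Zn²⁺] = 0.08 M.

0.08 M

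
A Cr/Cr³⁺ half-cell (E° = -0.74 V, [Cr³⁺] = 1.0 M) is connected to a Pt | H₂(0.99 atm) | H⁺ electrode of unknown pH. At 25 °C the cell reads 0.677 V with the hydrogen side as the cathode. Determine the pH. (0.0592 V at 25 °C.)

pH = 1.07

E°_cell = 0.74 V and n = 6.
log Q = n(E° − E)/0.0592 = 6×(0.74 − 0.677)/0.0592 = 6.385.
With Q = [Cr³⁺]^2·P(H₂)^3 / [H⁺]^6, solving for [H⁺] gives log[H⁺] = -1.066, so pH = 1.07.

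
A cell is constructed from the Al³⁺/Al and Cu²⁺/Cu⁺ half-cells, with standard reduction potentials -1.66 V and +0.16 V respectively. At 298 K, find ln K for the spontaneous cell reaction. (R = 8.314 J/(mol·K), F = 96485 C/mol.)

E°_cell = +0.16 − (-1.66) = 1.82 V, with n = 3 electrons transferred.
At equilibrium E = 0, so the Nernst equation gives ln K = nFE°/RT = (3)(96485)(1.82)/((8.314)(298)) = 212.63.

ln K = 212.6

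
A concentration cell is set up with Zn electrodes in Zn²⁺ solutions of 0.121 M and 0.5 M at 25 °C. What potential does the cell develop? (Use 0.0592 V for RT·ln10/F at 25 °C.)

0.018 V

Both half-cells are Zn²⁺/Zn, so E°_cell = 0. The concentrated side is the cathode; the cell reaction moves Zn²⁺ from high to low concentration with n = 2.
Q = [Zn²⁺]_dilute/[Zn²⁺]_conc = 0.121/0.5 = 0.242.
E = 0 − (0.0592/2) log Q = −(0.0592/2)(-0.616) = 0.0182 V.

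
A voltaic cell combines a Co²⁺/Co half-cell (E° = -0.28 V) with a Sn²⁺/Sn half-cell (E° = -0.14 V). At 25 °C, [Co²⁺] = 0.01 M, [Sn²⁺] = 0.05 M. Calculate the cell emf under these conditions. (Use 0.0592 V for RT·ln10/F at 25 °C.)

The Sn²⁺/Sn couple has the higher reduction potential and acts as the cathode, so E°_cell = -0.14 − (-0.28) = 0.14 V.
Balancing electrons gives n = 2; the reaction quotient is Q = [Co²⁺]/[Sn²⁺] = 0.200.
At 25 °C, E = E° − (0.0592/n) log Q = 0.14 − (0.0592/2)(-0.699) = 0.140 + 0.021 = 0.161 V.

0.161 V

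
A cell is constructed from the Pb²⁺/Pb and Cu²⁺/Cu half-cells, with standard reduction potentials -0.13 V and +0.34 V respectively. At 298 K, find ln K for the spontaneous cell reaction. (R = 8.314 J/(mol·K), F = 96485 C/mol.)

E°_cell = +0.34 − (-0.13) = 0.47 V, with n = 2 electrons transferred.
At equilibrium E = 0, so the Nernst equation gives ln K = nFE°/RT = (2)(96485)(0.47)/((8.314)(298)) = 36.61.

ln K = 36.6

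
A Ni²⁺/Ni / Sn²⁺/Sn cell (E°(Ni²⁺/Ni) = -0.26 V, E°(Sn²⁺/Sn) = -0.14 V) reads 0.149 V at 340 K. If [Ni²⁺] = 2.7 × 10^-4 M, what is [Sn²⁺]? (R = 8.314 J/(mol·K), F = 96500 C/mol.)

0.002 M

From the Nernst equation, ln Q = nF(E° − E)/RT = 2×96500×(0.12 − 0.149)/(8.314×340) = -1.980, so Q = 0.138.
With Q = [Ni²⁺]/[Sn²⁺] and the known concentrations, [Sn²⁺] in the denominator gives [Sn²⁺] = 0.002 M.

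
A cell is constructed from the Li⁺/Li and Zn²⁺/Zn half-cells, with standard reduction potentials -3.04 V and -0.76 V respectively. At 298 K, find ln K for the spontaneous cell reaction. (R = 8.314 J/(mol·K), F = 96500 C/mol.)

E°_cell = -0.76 − (-3.04) = 2.28 V, with n = 2 electrons transferred.
At equilibrium E = 0, so the Nernst equation gives ln K = nFE°/RT = (2)(96500)(2.28)/((8.314)(298)) = 177.61.

ln K = 177.6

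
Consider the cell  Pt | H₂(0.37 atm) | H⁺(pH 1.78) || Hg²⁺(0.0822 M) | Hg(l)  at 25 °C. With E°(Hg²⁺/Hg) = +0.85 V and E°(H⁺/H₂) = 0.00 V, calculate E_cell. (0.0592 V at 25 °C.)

The Hg²⁺/Hg couple is the cathode, so E°_cell = 0.85 V; n = 2.
[H⁺] = 10^(−1.78) = 0.017 M, and Q = [H⁺]^2 / ([Hg²⁺]·P(H₂)) = 0.00906.
E = E° − (0.0592/2) log Q = 0.85 − (0.0592/2)(-2.043) = 0.910 V.

0.91 V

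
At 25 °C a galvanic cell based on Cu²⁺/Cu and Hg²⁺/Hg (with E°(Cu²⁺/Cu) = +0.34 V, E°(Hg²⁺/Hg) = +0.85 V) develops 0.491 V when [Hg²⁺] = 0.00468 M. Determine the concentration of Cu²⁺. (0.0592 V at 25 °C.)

From the Nernst equation, log Q = n(E° − E)/0.0592 = 2(0.51 − 0.491)/0.0592 = 0.642, so Q = 4.38.
With Q = [Cu²⁺]/[Hg²⁺] and the known concentrations, [Cu²⁺] in the numerator gives [Cu²⁺] = 0.021 M.

0.021 M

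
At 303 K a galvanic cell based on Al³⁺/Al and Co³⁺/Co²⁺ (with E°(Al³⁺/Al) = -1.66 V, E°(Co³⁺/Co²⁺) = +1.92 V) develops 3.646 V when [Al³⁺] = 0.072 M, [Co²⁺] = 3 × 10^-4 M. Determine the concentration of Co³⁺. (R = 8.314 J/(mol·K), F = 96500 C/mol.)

0.0016 M

From the Nernst equation, ln Q = nF(E° − E)/RT = 3×96500×(3.58 − 3.646)/(8.314×303) = -7.585, so Q = 5.08 × 10^-4.
With Q = [Al³⁺]·[Co²⁺]^3/[Co³⁺]^3 and the known concentrations, [Co³⁺]^3 in the denominator gives [Co³⁺] = 0.0016 M.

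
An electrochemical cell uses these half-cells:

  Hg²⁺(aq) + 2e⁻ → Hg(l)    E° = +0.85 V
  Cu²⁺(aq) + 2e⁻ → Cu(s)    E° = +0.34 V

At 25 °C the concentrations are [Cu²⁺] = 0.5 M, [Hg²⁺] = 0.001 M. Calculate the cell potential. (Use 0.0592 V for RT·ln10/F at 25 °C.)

The Hg²⁺/Hg couple has the higher reduction potential and acts as the cathode, so E°_cell = +0.85 − (+0.34) = 0.51 V.
Balancing electrons gives n = 2; the reaction quotient is Q = [Cu²⁺]/[Hg²⁺] = 500.
At 25 °C, E = E° − (0.0592/n) log Q = 0.51 − (0.0592/2)(2.699) = 0.510 − 0.080 = 0.430 V.

0.430 V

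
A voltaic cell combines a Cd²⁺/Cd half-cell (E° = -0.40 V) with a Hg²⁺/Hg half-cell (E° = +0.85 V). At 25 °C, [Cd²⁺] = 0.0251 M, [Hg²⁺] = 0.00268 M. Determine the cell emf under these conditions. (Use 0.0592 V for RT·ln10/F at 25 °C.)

The Hg²⁺/Hg couple has the higher reduction potential and acts as the cathode, so E°_cell = +0.85 − (-0.40) = 1.25 V.
Balancing electrons gives n = 2; the reaction quotient is Q = [Cd²⁺]/[Hg²⁺] = 9.37.
At 25 °C, E = E° − (0.0592/n) log Q = 1.25 − (0.0592/2)(0.972) = 1.250 − 0.029 = 1.221 V.

1.22 V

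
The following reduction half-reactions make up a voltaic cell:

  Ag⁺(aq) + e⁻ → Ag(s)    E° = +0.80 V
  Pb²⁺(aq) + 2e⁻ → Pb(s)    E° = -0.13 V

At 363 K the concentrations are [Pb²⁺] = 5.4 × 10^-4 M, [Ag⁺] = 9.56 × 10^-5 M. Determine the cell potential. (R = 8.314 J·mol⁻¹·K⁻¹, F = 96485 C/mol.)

0.758 V

The Ag⁺/Ag couple has the higher reduction potential and acts as the cathode, so E°_cell = +0.80 − (-0.13) = 0.93 V.
Balancing electrons gives n = 2; the reaction quotient is Q = [Pb²⁺]/[Ag⁺]^2 = 5.91 × 10^4.
E = E° − (RT/nF) ln Q = 0.93 − (8.314×363)/(2×96485) × (10.987) = 0.930 − 0.172 = 0.758 V.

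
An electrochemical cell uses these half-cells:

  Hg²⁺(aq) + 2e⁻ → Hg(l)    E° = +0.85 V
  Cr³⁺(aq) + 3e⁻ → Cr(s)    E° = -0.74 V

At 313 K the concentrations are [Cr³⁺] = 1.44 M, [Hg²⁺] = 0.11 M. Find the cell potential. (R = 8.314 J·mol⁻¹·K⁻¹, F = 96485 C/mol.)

The Hg²⁺/Hg couple has the higher reduction potential and acts as the cathode, so E°_cell = +0.85 − (-0.74) = 1.59 V.
Balancing electrons gives n = 6; the reaction quotient is Q = [Cr³⁺]^2/[Hg²⁺]^3 = 1560.
E = E° − (RT/nF) ln Q = 1.59 − (8.314×313)/(6×96485) × (7.351) = 1.590 − 0.033 = 1.557 V.

1.56 V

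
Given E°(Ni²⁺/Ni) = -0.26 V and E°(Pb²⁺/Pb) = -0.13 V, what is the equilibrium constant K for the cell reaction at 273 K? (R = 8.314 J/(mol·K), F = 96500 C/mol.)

E°_cell = -0.13 − (-0.26) = 0.13 V, with n = 2 electrons transferred.
At equilibrium E = 0, so the Nernst equation gives ln K = nFE°/RT = (2)(96500)(0.13)/((8.314)(273)) = 11.05.
K = e^11.05 = 6.3 × 10^4.

6.3 × 10^4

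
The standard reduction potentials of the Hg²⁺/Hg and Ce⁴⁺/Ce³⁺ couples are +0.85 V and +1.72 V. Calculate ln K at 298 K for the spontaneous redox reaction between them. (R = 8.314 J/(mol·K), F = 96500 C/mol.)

E°_cell = +1.72 − (+0.85) = 0.87 V, with n = 2 electrons transferred.
At equilibrium E = 0, so the Nernst equation gives ln K = nFE°/RT = (2)(96500)(0.87)/((8.314)(298)) = 67.77.

ln K = 67.8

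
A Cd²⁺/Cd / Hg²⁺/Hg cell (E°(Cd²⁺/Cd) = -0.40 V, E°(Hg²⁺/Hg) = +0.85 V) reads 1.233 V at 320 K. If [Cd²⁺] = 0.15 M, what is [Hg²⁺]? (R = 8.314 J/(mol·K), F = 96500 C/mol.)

0.044 M

From the Nernst equation, ln Q = nF(E° − E)/RT = 2×96500×(1.25 − 1.233)/(8.314×320) = 1.233, so Q = 3.43.
With Q = [Cd²⁺]/[Hg²⁺] and the known concentrations, [Hg²⁺] in the denominator gives [Hg²⁺] = 0.044 M.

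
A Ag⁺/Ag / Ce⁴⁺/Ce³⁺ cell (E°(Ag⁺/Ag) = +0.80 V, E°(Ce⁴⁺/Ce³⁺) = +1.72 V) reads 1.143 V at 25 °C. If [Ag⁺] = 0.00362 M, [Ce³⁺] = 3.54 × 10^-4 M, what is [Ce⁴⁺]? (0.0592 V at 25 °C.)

0.0075 M

From the Nernst equation, log Q = n(E° − E)/0.0592 = 1(0.92 − 1.143)/0.0592 = -3.767, so Q = 1.71 × 10^-4.
With Q = [Ag⁺]·[Ce³⁺]/[Ce⁴⁺] and the known concentrations, [Ce⁴⁺] in the denominator gives [Ce⁴⁺] = 0.0075 M.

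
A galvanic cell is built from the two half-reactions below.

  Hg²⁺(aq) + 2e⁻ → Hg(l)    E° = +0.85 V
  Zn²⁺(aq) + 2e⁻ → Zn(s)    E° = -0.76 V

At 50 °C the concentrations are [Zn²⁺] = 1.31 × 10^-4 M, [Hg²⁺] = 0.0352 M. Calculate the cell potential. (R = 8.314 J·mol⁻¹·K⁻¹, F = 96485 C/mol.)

The Hg²⁺/Hg couple has the higher reduction potential and acts as the cathode, so E°_cell = +0.85 − (-0.76) = 1.61 V.
Balancing electrons gives n = 2; the reaction quotient is Q = [Zn²⁺]/[Hg²⁺] = 0.00372.
E = E° − (RT/nF) ln Q = 1.61 − (8.314×323)/(2×96485) × (-5.594) = 1.610 + 0.078 = 1.688 V.

1.69 V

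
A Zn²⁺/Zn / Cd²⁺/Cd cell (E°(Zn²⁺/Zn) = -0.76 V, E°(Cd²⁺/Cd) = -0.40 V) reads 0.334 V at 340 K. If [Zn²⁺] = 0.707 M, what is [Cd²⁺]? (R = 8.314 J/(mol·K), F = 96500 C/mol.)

0.12 M

From the Nernst equation, ln Q = nF(E° − E)/RT = 2×96500×(0.36 − 0.334)/(8.314×340) = 1.775, so Q = 5.90.
With Q = [Zn²⁺]/[Cd²⁺] and the known concentrations, [Cd²⁺] in the denominator gives [Cd²⁺] = 0.12 M.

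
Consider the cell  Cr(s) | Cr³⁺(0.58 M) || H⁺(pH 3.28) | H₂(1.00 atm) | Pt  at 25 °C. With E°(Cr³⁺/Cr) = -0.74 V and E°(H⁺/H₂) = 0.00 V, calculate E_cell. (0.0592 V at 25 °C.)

0.55 V

The hydrogen couple is the cathode, so E°_cell = 0.74 V; n = 6.
[H⁺] = 10^(−3.28) = 5.2 × 10^-4 M, and Q = [Cr³⁺]^2·P(H₂)^3 / [H⁺]^6 = 1.61 × 10^19.
E = E° − (0.0592/6) log Q = 0.74 − (0.0592/6)(19.207) = 0.550 V.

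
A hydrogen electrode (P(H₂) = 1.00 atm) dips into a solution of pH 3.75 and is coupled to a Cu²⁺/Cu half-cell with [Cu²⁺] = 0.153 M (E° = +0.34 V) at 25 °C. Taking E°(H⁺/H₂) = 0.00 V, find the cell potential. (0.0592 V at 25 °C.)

0.54 V

The Cu²⁺/Cu couple is the cathode, so E°_cell = 0.34 V; n = 2.
[H⁺] = 10^(−3.75) = 1.8 × 10^-4 M, and Q = [H⁺]^2 / ([Cu²⁺]·P(H₂)) = 2.07 × 10^-7.
E = E° − (0.0592/2) log Q = 0.34 − (0.0592/2)(-6.685) = 0.538 V.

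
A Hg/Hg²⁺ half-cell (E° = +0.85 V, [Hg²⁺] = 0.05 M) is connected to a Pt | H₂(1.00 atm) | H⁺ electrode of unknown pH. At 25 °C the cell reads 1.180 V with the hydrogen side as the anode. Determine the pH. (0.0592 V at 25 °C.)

pH = 6.22

E°_cell = 0.85 V and n = 2.
log Q = n(E° − E)/0.0592 = 2×(0.85 − 1.180)/0.0592 = -11.149.
With Q = [H⁺]^2 / ([Hg²⁺]·P(H₂)), solving for [H⁺] gives log[H⁺] = -6.225, so pH = 6.22.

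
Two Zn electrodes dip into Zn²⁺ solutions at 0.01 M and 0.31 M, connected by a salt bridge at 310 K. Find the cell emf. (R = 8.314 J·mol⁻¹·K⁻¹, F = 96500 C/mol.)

Both half-cells are Zn²⁺/Zn, so E°_cell = 0. The concentrated side is the cathode; the cell reaction moves Zn²⁺ from high to low concentration with n = 2.
Q = [Zn²⁺]_dilute/[Zn²⁺]_conc = 0.01/0.31 = 0.0323.
E = 0 − (RT/nF) ln Q = −((8.314×310)/(2×96500))(-3.434) = 0.0459 V.

0.046 V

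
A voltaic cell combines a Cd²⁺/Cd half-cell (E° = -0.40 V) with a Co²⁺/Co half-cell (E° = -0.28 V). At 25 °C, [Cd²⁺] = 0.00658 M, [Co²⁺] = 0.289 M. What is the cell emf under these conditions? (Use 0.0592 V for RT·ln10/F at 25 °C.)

0.169 V

The Co²⁺/Co couple has the higher reduction potential and acts as the cathode, so E°_cell = -0.28 − (-0.40) = 0.12 V.
Balancing electrons gives n = 2; the reaction quotient is Q = [Cd²⁺]/[Co²⁺] = 0.0228.
At 25 °C, E = E° − (0.0592/n) log Q = 0.12 − (0.0592/2)(-1.643) = 0.120 + 0.049 = 0.169 V.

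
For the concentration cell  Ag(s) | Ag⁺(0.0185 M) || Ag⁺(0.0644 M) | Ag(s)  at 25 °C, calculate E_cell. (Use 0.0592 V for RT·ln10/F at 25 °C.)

Both half-cells are Ag⁺/Ag, so E°_cell = 0. The concentrated side is the cathode; the cell reaction moves Ag⁺ from high to low concentration with n = 1.
Q = [Ag⁺]_dilute/[Ag⁺]_conc = 0.0185/0.0644 = 0.287.
E = 0 − (0.0592/1) log Q = −(0.0592/1)(-0.542) = 0.0321 V.

0.032 V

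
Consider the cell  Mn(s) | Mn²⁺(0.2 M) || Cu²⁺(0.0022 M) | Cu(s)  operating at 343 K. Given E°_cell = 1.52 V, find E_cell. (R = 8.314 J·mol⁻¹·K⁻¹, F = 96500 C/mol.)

1.45 V

Balancing electrons gives n = 2; the reaction quotient is Q = [Mn²⁺]/[Cu²⁺] = 90.9.
E = E° − (RT/nF) ln Q = 1.52 − (8.314×343)/(2×96500) × (4.510) = 1.520 − 0.067 = 1.453 V.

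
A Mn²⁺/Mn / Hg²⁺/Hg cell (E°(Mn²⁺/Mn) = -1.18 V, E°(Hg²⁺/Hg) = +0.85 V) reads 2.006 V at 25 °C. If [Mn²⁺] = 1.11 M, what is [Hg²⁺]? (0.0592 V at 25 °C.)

0.17 M

From the Nernst equation, log Q = n(E° − E)/0.0592 = 2(2.03 − 2.006)/0.0592 = 0.811, so Q = 6.47.
With Q = [Mn²⁺]/[Hg²⁺] and the known concentrations, [Hg²⁺] in the denominator gives [Hg²⁺] = 0.17 M.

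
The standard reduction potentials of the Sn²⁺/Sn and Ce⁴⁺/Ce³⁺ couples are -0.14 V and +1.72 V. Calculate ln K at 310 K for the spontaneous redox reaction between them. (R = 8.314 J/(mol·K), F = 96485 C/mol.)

ln K = 139.3

E°_cell = +1.72 − (-0.14) = 1.86 V, with n = 2 electrons transferred.
At equilibrium E = 0, so the Nernst equation gives ln K = nFE°/RT = (2)(96485)(1.86)/((8.314)(310)) = 139.26.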